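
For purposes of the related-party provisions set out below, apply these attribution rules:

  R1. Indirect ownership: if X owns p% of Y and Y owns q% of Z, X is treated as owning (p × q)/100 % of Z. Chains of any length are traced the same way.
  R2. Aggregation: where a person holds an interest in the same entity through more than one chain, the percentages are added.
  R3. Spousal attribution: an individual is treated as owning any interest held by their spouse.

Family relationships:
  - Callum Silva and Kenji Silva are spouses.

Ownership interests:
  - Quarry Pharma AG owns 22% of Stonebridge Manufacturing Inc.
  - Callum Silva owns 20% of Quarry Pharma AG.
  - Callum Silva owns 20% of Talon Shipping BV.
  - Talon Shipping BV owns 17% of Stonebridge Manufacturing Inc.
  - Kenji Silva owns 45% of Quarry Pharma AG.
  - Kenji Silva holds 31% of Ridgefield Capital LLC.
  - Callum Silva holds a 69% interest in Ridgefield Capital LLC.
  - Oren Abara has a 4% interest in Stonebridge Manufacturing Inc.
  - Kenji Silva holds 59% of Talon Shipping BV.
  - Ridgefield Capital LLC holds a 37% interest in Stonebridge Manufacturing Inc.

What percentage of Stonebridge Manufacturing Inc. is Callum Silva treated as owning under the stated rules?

By spousal attribution (R3), Callum Silva is treated as also owning Kenji Silva's interest in Talon Shipping BV, giving 20% + 59% = 79%.
By spousal attribution (R3), Callum Silva is treated as also owning Kenji Silva's interest in Quarry Pharma AG, giving 20% + 45% = 65%.
By spousal attribution (R3), Callum Silva is treated as also owning Kenji Silva's interest in Ridgefield Capital LLC, giving 69% + 31% = 100%.
Chain via Talon Shipping BV (R1): 79% × 17% = 13.43% of Stonebridge Manufacturing Inc.
Chain via Quarry Pharma AG (R1): 65% × 22% = 14.3% of Stonebridge Manufacturing Inc.
Chain via Ridgefield Capital LLC (R1): 100% × 37% = 37% of Stonebridge Manufacturing Inc.
Aggregating (R2): 13.43% + 14.3% + 37% = 64.73%.

64.73%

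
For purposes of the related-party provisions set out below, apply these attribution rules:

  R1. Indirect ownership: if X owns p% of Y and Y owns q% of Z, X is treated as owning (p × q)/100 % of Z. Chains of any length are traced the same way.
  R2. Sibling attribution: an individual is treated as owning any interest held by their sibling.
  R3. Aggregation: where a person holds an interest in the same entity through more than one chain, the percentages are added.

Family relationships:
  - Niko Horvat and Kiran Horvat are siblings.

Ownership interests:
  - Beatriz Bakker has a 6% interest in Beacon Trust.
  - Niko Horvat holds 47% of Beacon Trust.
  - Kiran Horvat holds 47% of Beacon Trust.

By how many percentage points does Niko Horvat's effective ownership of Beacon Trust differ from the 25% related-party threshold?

69

By sibling attribution (R2), Niko Horvat is treated as also owning Kiran Horvat's interest in Beacon Trust, giving 47% + 47% = 94%.
Direct interest in Beacon Trust: 94%.
94% exceeds the 25% threshold by 69 percentage points.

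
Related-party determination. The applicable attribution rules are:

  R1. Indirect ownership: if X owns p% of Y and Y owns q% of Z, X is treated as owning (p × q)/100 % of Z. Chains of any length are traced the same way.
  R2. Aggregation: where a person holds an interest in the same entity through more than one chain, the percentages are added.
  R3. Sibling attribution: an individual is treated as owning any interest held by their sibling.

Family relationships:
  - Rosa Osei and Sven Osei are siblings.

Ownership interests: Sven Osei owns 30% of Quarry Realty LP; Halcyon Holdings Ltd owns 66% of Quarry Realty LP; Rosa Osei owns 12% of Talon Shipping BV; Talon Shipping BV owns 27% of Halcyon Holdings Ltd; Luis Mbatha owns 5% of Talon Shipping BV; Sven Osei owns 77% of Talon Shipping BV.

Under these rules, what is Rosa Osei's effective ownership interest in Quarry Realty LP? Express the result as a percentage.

By sibling attribution (R3), Rosa Osei is treated as also owning Sven Osei's interest in Talon Shipping BV, giving 12% + 77% = 89%.
By sibling attribution (R3), Rosa Osei is treated as owning Sven Osei's 30% interest in Quarry Realty LP.
Chain via Talon Shipping BV → Halcyon Holdings Ltd (R1): 89% × 27% × 66% = 15.8598% of Quarry Realty LP.
Direct interest in Quarry Realty LP: 30%.
Aggregating (R2): 15.8598% + 30% = 45.8598%.

45.8598%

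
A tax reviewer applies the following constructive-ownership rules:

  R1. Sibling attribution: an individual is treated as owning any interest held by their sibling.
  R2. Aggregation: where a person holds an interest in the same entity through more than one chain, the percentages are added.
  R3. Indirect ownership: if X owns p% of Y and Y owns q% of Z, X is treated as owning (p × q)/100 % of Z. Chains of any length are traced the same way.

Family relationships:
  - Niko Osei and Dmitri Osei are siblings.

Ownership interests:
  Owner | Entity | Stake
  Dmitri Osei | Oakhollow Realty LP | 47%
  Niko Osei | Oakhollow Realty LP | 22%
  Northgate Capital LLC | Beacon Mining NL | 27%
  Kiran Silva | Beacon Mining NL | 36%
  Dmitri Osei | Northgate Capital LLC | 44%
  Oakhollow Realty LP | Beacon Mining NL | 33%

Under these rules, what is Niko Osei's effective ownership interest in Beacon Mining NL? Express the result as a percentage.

By sibling attribution (R1), Niko Osei is treated as also owning Dmitri Osei's interest in Oakhollow Realty LP, giving 22% + 47% = 69%.
By sibling attribution (R1), Niko Osei is treated as owning Dmitri Osei's 44% interest in Northgate Capital LLC.
Chain via Oakhollow Realty LP (R3): 69% × 33% = 22.77% of Beacon Mining NL.
Chain via Northgate Capital LLC (R3): 44% × 27% = 11.88% of Beacon Mining NL.
Aggregating (R2): 22.77% + 11.88% = 34.65%.

34.65%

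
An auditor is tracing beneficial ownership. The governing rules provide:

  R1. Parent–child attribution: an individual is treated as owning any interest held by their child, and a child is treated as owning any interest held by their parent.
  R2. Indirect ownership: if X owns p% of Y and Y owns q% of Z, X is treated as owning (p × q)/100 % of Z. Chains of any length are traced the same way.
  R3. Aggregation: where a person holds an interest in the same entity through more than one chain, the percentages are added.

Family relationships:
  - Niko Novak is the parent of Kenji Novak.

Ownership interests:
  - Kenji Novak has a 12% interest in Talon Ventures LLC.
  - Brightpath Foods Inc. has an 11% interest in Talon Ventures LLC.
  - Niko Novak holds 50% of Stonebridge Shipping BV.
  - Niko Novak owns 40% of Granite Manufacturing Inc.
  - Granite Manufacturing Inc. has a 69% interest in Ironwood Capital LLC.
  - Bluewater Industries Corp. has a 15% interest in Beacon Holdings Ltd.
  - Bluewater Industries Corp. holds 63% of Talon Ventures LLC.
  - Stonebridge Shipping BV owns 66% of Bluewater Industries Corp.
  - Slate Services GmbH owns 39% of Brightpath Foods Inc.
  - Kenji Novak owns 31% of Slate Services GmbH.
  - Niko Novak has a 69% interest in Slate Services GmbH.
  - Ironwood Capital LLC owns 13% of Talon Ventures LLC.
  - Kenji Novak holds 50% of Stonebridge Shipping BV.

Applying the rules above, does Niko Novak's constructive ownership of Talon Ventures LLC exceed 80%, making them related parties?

No

By parent–child attribution (R1), Niko Novak is treated as also owning Kenji Novak's interest in Stonebridge Shipping BV, giving 50% + 50% = 100%.
By parent–child attribution (R1), Niko Novak is treated as also owning Kenji Novak's interest in Slate Services GmbH, giving 69% + 31% = 100%.
By parent–child attribution (R1), Niko Novak is treated as owning Kenji Novak's 12% interest in Talon Ventures LLC.
Chain via Granite Manufacturing Inc. → Ironwood Capital LLC (R2): 40% × 69% × 13% = 3.588% of Talon Ventures LLC.
Chain via Stonebridge Shipping BV → Bluewater Industries Corp. (R2): 100% × 66% × 63% = 41.58% of Talon Ventures LLC.
Chain via Slate Services GmbH → Brightpath Foods Inc. (R2): 100% × 39% × 11% = 4.29% of Talon Ventures LLC.
Direct interest in Talon Ventures LLC: 12%.
Aggregating (R3): 3.588% + 41.58% + 4.29% + 12% = 61.458%.
61.458% does not exceed the 80% threshold, so Niko is not a related party to Talon Ventures LLC.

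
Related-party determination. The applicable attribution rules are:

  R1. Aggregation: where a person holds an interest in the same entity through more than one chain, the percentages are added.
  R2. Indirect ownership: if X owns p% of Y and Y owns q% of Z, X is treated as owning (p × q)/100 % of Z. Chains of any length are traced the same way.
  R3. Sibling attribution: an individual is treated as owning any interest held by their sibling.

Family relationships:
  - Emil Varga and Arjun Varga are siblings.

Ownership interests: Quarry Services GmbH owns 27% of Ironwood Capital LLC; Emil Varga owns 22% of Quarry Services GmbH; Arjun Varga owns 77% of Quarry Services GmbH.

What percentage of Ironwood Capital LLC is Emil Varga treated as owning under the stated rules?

By sibling attribution (R3), Emil Varga is treated as also owning Arjun Varga's interest in Quarry Services GmbH, giving 22% + 77% = 99%.
Chain via Quarry Services GmbH (R2): 99% × 27% = 26.73% of Ironwood Capital LLC.

26.73%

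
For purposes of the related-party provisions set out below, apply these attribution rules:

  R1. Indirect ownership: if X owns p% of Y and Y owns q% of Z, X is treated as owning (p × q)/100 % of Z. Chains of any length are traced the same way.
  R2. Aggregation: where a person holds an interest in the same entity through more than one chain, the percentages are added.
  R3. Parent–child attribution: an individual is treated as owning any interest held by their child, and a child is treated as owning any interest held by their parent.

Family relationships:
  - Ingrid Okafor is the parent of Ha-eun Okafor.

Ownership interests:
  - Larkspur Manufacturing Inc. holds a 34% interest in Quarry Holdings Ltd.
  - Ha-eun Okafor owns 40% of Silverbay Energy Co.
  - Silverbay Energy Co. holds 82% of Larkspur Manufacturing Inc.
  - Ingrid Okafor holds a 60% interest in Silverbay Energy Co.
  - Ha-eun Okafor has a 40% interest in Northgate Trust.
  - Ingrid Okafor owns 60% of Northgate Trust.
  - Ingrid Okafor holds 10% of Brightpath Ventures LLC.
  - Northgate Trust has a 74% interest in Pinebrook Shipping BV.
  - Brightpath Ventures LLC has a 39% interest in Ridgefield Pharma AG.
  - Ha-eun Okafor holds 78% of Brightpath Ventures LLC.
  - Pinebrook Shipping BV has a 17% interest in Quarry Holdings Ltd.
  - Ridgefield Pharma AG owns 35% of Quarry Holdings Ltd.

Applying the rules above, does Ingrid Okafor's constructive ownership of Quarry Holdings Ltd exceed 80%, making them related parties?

No

By parent–child attribution (R3), Ingrid Okafor is treated as also owning Ha-eun Okafor's interest in Silverbay Energy Co, giving 60% + 40% = 100%.
By parent–child attribution (R3), Ingrid Okafor is treated as also owning Ha-eun Okafor's interest in Northgate Trust, giving 60% + 40% = 100%.
By parent–child attribution (R3), Ingrid Okafor is treated as also owning Ha-eun Okafor's interest in Brightpath Ventures LLC, giving 10% + 78% = 88%.
Chain via Silverbay Energy Co. → Larkspur Manufacturing Inc. (R1): 100% × 82% × 34% = 27.88% of Quarry Holdings Ltd.
Chain via Northgate Trust → Pinebrook Shipping BV (R1): 100% × 74% × 17% = 12.58% of Quarry Holdings Ltd.
Chain via Brightpath Ventures LLC → Ridgefield Pharma AG (R1): 88% × 39% × 35% = 12.012% of Quarry Holdings Ltd.
Aggregating (R2): 27.88% + 12.58% + 12.012% = 52.472%.
52.472% does not exceed the 80% threshold, so Ingrid is not a related party to Quarry Holdings Ltd.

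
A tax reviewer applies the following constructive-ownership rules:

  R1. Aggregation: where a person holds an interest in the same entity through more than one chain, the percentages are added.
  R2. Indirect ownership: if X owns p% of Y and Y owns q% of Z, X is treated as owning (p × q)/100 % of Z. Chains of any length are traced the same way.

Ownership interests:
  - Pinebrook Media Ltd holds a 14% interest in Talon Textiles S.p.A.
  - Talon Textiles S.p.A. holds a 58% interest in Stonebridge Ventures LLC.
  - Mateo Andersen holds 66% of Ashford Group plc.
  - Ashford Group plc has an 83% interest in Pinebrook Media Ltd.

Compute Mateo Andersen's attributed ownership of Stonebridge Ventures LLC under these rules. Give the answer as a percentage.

4.448136%

Chain via Ashford Group plc → Pinebrook Media Ltd → Talon Textiles S.p.A. (R2): 66% × 83% × 14% × 58% = 4.448136% of Stonebridge Ventures LLC.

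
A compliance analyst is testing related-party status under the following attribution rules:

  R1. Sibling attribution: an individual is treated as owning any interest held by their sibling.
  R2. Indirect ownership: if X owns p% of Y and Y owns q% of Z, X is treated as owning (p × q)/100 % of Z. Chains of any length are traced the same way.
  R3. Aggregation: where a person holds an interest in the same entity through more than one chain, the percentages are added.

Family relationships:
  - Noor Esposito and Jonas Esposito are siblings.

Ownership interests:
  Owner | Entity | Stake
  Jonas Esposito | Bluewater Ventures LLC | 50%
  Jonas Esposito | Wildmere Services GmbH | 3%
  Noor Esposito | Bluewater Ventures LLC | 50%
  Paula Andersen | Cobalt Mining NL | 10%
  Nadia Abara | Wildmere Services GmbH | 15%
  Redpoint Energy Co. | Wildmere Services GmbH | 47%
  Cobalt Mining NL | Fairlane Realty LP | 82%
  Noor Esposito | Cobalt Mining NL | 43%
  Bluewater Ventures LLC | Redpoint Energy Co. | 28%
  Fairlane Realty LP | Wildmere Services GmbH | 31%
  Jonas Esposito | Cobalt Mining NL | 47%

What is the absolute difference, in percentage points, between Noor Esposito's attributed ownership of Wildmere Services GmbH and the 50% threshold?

10.962

By sibling attribution (R1), Noor Esposito is treated as also owning Jonas Esposito's interest in Cobalt Mining NL, giving 43% + 47% = 90%.
By sibling attribution (R1), Noor Esposito is treated as also owning Jonas Esposito's interest in Bluewater Ventures LLC, giving 50% + 50% = 100%.
By sibling attribution (R1), Noor Esposito is treated as owning Jonas Esposito's 3% interest in Wildmere Services GmbH.
Chain via Cobalt Mining NL → Fairlane Realty LP (R2): 90% × 82% × 31% = 22.878% of Wildmere Services GmbH.
Chain via Bluewater Ventures LLC → Redpoint Energy Co. (R2): 100% × 28% × 47% = 13.16% of Wildmere Services GmbH.
Direct interest in Wildmere Services GmbH: 3%.
Aggregating (R3): 22.878% + 13.16% + 3% = 39.038%.
39.038% falls short of the 50% threshold by 10.962 percentage points.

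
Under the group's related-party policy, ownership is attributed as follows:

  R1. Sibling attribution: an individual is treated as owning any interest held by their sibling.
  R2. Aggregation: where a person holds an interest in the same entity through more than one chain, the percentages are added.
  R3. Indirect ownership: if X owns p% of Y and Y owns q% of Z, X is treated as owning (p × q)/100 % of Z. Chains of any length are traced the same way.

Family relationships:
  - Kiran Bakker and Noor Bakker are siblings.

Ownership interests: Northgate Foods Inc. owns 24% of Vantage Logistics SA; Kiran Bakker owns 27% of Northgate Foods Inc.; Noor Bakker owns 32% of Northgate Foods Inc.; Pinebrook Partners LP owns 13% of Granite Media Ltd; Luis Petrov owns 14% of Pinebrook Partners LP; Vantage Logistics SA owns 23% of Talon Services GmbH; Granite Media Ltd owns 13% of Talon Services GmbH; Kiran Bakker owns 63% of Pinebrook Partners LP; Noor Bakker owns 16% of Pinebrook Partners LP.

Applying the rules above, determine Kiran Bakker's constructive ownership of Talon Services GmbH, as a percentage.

4.5919%

By sibling attribution (R1), Kiran Bakker is treated as also owning Noor Bakker's interest in Northgate Foods Inc, giving 27% + 32% = 59%.
By sibling attribution (R1), Kiran Bakker is treated as also owning Noor Bakker's interest in Pinebrook Partners LP, giving 63% + 16% = 79%.
Chain via Northgate Foods Inc. → Vantage Logistics SA (R3): 59% × 24% × 23% = 3.2568% of Talon Services GmbH.
Chain via Pinebrook Partners LP → Granite Media Ltd (R3): 79% × 13% × 13% = 1.3351% of Talon Services GmbH.
Aggregating (R2): 3.2568% + 1.3351% = 4.5919%.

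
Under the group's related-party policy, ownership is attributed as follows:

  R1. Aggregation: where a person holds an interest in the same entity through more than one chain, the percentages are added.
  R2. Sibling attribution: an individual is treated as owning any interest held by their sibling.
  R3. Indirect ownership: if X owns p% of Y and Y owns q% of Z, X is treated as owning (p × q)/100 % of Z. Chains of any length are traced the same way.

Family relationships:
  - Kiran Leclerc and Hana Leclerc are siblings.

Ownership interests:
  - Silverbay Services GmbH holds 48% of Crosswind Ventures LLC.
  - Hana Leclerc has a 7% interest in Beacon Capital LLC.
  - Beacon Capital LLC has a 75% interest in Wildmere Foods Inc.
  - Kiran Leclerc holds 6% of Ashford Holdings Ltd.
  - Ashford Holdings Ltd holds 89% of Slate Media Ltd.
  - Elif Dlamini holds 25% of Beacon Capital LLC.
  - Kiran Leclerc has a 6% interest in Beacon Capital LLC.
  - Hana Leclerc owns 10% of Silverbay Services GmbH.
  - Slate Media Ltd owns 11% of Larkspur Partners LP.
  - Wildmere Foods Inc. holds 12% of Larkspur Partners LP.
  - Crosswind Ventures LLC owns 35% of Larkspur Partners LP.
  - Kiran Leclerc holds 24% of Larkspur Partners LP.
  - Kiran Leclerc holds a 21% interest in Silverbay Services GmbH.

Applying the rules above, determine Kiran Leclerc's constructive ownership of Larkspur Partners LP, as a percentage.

By sibling attribution (R2), Kiran Leclerc is treated as also owning Hana Leclerc's interest in Beacon Capital LLC, giving 6% + 7% = 13%.
By sibling attribution (R2), Kiran Leclerc is treated as also owning Hana Leclerc's interest in Silverbay Services GmbH, giving 21% + 10% = 31%.
Chain via Beacon Capital LLC → Wildmere Foods Inc. (R3): 13% × 75% × 12% = 1.17% of Larkspur Partners LP.
Chain via Silverbay Services GmbH → Crosswind Ventures LLC (R3): 31% × 48% × 35% = 5.208% of Larkspur Partners LP.
Chain via Ashford Holdings Ltd → Slate Media Ltd (R3): 6% × 89% × 11% = 0.5874% of Larkspur Partners LP.
Direct interest in Larkspur Partners LP: 24%.
Aggregating (R1): 1.17% + 5.208% + 0.5874% + 24% = 30.9654%.

30.9654%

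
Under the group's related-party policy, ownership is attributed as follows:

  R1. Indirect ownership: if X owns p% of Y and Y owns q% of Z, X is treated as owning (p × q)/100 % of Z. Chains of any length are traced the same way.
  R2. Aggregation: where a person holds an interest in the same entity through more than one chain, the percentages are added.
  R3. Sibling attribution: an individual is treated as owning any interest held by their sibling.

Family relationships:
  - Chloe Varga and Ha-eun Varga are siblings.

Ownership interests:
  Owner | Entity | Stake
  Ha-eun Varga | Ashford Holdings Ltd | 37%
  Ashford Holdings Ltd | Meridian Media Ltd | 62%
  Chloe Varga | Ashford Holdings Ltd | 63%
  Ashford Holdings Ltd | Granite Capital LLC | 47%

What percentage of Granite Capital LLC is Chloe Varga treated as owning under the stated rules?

47%

By sibling attribution (R3), Chloe Varga is treated as also owning Ha-eun Varga's interest in Ashford Holdings Ltd, giving 63% + 37% = 100%.
Chain via Ashford Holdings Ltd (R1): 100% × 47% = 47% of Granite Capital LLC.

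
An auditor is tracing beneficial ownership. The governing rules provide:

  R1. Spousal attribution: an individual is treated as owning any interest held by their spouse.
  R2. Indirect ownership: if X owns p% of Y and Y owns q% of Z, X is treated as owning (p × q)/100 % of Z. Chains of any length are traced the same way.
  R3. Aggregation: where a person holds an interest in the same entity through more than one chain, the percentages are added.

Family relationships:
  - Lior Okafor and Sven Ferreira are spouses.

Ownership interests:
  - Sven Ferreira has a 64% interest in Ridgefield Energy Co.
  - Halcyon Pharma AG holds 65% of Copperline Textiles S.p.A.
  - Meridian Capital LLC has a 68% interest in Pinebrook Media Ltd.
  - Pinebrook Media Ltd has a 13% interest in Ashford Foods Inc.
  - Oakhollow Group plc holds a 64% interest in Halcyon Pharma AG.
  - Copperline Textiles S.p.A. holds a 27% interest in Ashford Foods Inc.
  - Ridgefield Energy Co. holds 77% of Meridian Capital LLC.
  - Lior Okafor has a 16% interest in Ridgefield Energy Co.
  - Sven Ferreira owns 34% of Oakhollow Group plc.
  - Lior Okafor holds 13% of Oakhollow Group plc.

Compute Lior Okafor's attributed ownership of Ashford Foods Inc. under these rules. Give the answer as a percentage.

By spousal attribution (R1), Lior Okafor is treated as also owning Sven Ferreira's interest in Ridgefield Energy Co, giving 16% + 64% = 80%.
By spousal attribution (R1), Lior Okafor is treated as also owning Sven Ferreira's interest in Oakhollow Group plc, giving 13% + 34% = 47%.
Chain via Ridgefield Energy Co. → Meridian Capital LLC → Pinebrook Media Ltd (R2): 80% × 77% × 68% × 13% = 5.44544% of Ashford Foods Inc.
Chain via Oakhollow Group plc → Halcyon Pharma AG → Copperline Textiles S.p.A. (R2): 47% × 64% × 65% × 27% = 5.27904% of Ashford Foods Inc.
Aggregating (R3): 5.44544% + 5.27904% = 10.72448%.

10.72448%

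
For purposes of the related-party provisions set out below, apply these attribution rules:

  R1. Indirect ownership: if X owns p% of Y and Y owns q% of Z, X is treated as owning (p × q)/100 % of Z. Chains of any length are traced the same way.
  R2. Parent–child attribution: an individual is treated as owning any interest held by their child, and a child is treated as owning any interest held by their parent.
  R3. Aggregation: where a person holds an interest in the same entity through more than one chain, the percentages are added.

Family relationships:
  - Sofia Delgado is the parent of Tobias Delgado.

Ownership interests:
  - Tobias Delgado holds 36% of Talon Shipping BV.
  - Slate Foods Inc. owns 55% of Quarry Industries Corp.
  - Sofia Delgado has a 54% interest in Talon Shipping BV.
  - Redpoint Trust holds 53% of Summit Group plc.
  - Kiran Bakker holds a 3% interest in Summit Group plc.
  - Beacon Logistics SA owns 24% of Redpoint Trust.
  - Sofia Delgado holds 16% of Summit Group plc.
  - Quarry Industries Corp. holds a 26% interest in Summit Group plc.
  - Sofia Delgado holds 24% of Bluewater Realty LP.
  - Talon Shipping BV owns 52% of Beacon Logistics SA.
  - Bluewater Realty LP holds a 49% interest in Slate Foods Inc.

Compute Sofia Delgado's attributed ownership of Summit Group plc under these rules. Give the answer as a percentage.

23.63464%

By parent–child attribution (R2), Sofia Delgado is treated as also owning Tobias Delgado's interest in Talon Shipping BV, giving 54% + 36% = 90%.
Chain via Talon Shipping BV → Beacon Logistics SA → Redpoint Trust (R1): 90% × 52% × 24% × 53% = 5.95296% of Summit Group plc.
Chain via Bluewater Realty LP → Slate Foods Inc. → Quarry Industries Corp. (R1): 24% × 49% × 55% × 26% = 1.68168% of Summit Group plc.
Direct interest in Summit Group plc: 16%.
Aggregating (R3): 5.95296% + 1.68168% + 16% = 23.63464%.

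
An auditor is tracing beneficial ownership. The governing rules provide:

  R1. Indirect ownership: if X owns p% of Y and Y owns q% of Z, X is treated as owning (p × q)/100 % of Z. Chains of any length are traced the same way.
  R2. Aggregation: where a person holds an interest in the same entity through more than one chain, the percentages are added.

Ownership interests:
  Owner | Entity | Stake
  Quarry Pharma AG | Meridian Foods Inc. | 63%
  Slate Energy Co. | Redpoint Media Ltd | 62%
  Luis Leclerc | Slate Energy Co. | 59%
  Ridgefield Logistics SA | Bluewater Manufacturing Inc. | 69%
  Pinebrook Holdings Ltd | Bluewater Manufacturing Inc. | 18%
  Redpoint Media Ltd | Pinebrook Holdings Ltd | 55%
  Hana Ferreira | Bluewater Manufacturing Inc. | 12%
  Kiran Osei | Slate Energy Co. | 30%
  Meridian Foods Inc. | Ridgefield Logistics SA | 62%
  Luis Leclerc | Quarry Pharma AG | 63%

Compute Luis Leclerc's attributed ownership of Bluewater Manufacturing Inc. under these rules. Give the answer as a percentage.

20.600802%

Chain via Slate Energy Co. → Redpoint Media Ltd → Pinebrook Holdings Ltd (R1): 59% × 62% × 55% × 18% = 3.62142% of Bluewater Manufacturing Inc.
Chain via Quarry Pharma AG → Meridian Foods Inc. → Ridgefield Logistics SA (R1): 63% × 63% × 62% × 69% = 16.979382% of Bluewater Manufacturing Inc.
Aggregating (R2): 3.62142% + 16.979382% = 20.600802%.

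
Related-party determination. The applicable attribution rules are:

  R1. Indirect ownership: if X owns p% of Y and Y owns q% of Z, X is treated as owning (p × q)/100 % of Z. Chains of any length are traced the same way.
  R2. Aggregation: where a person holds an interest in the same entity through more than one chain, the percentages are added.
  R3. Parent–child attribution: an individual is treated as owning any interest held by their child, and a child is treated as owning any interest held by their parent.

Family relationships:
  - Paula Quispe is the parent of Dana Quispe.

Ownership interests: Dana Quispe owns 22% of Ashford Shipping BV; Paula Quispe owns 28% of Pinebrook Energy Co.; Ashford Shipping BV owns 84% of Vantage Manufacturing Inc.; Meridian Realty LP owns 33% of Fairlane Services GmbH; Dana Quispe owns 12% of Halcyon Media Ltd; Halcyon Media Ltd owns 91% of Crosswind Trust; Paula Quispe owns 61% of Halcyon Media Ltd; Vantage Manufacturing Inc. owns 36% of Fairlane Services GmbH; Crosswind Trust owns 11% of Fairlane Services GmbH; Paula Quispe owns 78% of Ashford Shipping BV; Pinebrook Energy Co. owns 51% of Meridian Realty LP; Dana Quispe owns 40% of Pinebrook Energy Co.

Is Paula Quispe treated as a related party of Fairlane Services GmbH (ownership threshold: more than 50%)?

No

By parent–child attribution (R3), Paula Quispe is treated as also owning Dana Quispe's interest in Ashford Shipping BV, giving 78% + 22% = 100%.
By parent–child attribution (R3), Paula Quispe is treated as also owning Dana Quispe's interest in Pinebrook Energy Co, giving 28% + 40% = 68%.
By parent–child attribution (R3), Paula Quispe is treated as also owning Dana Quispe's interest in Halcyon Media Ltd, giving 61% + 12% = 73%.
Chain via Ashford Shipping BV → Vantage Manufacturing Inc. (R1): 100% × 84% × 36% = 30.24% of Fairlane Services GmbH.
Chain via Pinebrook Energy Co. → Meridian Realty LP (R1): 68% × 51% × 33% = 11.4444% of Fairlane Services GmbH.
Chain via Halcyon Media Ltd → Crosswind Trust (R1): 73% × 91% × 11% = 7.3073% of Fairlane Services GmbH.
Aggregating (R2): 30.24% + 11.4444% + 7.3073% = 48.9917%.
48.9917% does not exceed the 50% threshold, so Paula is not a related party to Fairlane Services GmbH.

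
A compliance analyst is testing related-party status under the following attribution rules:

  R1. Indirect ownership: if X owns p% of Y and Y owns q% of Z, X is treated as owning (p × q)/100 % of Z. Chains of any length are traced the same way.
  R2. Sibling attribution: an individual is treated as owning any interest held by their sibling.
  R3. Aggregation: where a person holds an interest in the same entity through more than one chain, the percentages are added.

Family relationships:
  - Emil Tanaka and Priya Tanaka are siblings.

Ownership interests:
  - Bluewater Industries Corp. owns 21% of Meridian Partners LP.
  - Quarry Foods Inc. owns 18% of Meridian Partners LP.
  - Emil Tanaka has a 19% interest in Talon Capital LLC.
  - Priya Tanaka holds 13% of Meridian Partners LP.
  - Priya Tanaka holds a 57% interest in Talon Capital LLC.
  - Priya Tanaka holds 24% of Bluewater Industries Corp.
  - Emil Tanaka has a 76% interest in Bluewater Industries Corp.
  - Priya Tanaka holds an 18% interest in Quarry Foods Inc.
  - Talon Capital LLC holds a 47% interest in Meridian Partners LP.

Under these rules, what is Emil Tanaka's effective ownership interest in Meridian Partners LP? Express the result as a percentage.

By sibling attribution (R2), Emil Tanaka is treated as also owning Priya Tanaka's interest in Bluewater Industries Corp, giving 76% + 24% = 100%.
By sibling attribution (R2), Emil Tanaka is treated as also owning Priya Tanaka's interest in Talon Capital LLC, giving 19% + 57% = 76%.
By sibling attribution (R2), Emil Tanaka is treated as owning Priya Tanaka's 18% interest in Quarry Foods Inc.
By sibling attribution (R2), Emil Tanaka is treated as owning Priya Tanaka's 13% interest in Meridian Partners LP.
Chain via Bluewater Industries Corp. (R1): 100% × 21% = 21% of Meridian Partners LP.
Chain via Talon Capital LLC (R1): 76% × 47% = 35.72% of Meridian Partners LP.
Chain via Quarry Foods Inc. (R1): 18% × 18% = 3.24% of Meridian Partners LP.
Direct interest in Meridian Partners LP: 13%.
Aggregating (R3): 21% + 35.72% + 3.24% + 13% = 72.96%.

72.96%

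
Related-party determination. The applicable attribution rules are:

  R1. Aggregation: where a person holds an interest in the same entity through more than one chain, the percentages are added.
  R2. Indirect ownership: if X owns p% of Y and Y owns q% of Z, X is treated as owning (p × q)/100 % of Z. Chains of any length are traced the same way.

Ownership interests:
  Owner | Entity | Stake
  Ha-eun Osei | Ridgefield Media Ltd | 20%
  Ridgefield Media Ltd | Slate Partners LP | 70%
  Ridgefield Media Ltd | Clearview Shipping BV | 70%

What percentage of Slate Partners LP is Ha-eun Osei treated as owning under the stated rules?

14%

Chain via Ridgefield Media Ltd (R2): 20% × 70% = 14% of Slate Partners LP.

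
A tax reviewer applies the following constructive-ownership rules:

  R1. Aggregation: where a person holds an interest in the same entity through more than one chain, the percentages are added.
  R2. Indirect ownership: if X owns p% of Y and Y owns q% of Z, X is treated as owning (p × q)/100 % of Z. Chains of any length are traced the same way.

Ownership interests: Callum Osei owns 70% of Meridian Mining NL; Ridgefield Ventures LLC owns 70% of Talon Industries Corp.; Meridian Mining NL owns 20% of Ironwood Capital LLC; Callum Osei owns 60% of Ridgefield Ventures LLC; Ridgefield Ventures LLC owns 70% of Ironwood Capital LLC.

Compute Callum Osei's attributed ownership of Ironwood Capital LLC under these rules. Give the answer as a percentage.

56%

Chain via Ridgefield Ventures LLC (R2): 60% × 70% = 42% of Ironwood Capital LLC.
Chain via Meridian Mining NL (R2): 70% × 20% = 14% of Ironwood Capital LLC.
Aggregating (R1): 42% + 14% = 56%.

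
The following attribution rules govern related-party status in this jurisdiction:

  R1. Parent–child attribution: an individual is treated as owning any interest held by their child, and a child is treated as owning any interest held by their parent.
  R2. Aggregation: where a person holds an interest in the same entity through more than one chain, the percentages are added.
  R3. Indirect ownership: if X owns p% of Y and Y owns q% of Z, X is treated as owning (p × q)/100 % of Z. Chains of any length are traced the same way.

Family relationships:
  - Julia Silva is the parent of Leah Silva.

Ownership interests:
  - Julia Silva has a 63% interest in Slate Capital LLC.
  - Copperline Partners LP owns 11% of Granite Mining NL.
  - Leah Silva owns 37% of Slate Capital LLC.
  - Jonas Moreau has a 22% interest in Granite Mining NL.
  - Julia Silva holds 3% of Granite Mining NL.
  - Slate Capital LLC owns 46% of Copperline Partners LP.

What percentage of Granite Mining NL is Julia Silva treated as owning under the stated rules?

By parent–child attribution (R1), Julia Silva is treated as also owning Leah Silva's interest in Slate Capital LLC, giving 63% + 37% = 100%.
Chain via Slate Capital LLC → Copperline Partners LP (R3): 100% × 46% × 11% = 5.06% of Granite Mining NL.
Direct interest in Granite Mining NL: 3%.
Aggregating (R2): 5.06% + 3% = 8.06%.

8.06%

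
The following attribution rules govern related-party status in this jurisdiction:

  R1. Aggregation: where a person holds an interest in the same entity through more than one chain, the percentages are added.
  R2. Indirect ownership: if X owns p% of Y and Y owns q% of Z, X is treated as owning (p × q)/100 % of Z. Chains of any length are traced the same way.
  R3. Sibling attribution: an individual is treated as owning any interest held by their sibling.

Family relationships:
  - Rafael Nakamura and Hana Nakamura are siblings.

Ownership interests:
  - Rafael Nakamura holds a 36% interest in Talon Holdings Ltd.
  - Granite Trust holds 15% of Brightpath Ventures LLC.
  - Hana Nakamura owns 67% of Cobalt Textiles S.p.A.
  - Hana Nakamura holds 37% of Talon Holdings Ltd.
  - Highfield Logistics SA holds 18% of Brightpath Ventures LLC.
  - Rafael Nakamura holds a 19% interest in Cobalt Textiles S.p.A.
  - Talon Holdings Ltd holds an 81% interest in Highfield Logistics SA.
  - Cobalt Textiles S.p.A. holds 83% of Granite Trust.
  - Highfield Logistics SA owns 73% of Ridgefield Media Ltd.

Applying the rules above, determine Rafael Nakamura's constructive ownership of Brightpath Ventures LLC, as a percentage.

By sibling attribution (R3), Rafael Nakamura is treated as also owning Hana Nakamura's interest in Talon Holdings Ltd, giving 36% + 37% = 73%.
By sibling attribution (R3), Rafael Nakamura is treated as also owning Hana Nakamura's interest in Cobalt Textiles S.p.A, giving 19% + 67% = 86%.
Chain via Talon Holdings Ltd → Highfield Logistics SA (R2): 73% × 81% × 18% = 10.6434% of Brightpath Ventures LLC.
Chain via Cobalt Textiles S.p.A. → Granite Trust (R2): 86% × 83% × 15% = 10.707% of Brightpath Ventures LLC.
Aggregating (R1): 10.6434% + 10.707% = 21.3504%.

21.3504%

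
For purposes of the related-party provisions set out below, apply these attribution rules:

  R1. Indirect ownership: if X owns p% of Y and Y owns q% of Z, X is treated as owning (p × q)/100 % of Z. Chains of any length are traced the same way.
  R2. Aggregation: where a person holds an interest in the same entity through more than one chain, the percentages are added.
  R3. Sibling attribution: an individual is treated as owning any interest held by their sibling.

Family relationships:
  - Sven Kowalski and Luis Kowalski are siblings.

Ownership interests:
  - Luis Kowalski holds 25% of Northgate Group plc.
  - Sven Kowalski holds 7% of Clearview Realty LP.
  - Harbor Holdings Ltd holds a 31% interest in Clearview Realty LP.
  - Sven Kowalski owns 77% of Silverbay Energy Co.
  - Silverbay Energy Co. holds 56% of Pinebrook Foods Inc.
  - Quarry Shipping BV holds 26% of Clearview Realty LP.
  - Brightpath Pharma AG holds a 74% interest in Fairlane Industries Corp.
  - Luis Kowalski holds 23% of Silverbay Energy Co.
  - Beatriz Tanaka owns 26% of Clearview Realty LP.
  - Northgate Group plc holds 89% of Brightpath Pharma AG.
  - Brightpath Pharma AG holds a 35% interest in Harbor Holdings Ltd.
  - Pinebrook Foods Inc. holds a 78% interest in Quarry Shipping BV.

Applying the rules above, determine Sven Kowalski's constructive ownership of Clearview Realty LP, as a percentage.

By sibling attribution (R3), Sven Kowalski is treated as also owning Luis Kowalski's interest in Silverbay Energy Co, giving 77% + 23% = 100%.
By sibling attribution (R3), Sven Kowalski is treated as owning Luis Kowalski's 25% interest in Northgate Group plc.
Chain via Silverbay Energy Co. → Pinebrook Foods Inc. → Quarry Shipping BV (R1): 100% × 56% × 78% × 26% = 11.3568% of Clearview Realty LP.
Direct interest in Clearview Realty LP: 7%.
Chain via Northgate Group plc → Brightpath Pharma AG → Harbor Holdings Ltd (R1): 25% × 89% × 35% × 31% = 2.414125% of Clearview Realty LP.
Aggregating (R2): 11.3568% + 7% + 2.414125% = 20.770925%.

20.770925%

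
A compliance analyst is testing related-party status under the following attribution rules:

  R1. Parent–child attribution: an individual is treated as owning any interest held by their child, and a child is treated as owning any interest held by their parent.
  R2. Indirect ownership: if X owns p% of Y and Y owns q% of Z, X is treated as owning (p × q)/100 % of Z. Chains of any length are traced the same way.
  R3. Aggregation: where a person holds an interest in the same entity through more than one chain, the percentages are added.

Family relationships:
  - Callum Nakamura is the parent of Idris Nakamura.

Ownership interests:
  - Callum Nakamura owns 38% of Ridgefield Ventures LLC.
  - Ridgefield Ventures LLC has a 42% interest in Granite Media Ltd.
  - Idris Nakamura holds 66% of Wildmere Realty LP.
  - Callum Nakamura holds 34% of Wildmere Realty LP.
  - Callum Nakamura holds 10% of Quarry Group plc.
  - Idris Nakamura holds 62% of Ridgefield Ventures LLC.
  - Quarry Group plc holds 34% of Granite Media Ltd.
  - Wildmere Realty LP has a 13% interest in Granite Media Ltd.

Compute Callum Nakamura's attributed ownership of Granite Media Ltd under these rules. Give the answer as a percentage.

By parent–child attribution (R1), Callum Nakamura is treated as also owning Idris Nakamura's interest in Wildmere Realty LP, giving 34% + 66% = 100%.
By parent–child attribution (R1), Callum Nakamura is treated as also owning Idris Nakamura's interest in Ridgefield Ventures LLC, giving 38% + 62% = 100%.
Chain via Wildmere Realty LP (R2): 100% × 13% = 13% of Granite Media Ltd.
Chain via Ridgefield Ventures LLC (R2): 100% × 42% = 42% of Granite Media Ltd.
Chain via Quarry Group plc (R2): 10% × 34% = 3.4% of Granite Media Ltd.
Aggregating (R3): 13% + 42% + 3.4% = 58.4%.

58.4%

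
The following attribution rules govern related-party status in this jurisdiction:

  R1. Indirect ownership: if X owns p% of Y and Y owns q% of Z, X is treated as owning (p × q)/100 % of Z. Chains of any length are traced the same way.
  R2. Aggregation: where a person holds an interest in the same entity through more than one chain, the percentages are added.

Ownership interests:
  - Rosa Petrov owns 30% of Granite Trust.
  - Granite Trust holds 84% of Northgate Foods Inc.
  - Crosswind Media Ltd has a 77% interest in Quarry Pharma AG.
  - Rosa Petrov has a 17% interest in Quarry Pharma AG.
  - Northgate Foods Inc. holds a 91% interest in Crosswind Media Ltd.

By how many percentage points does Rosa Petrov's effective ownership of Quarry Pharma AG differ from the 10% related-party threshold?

Chain via Granite Trust → Northgate Foods Inc. → Crosswind Media Ltd (R1): 30% × 84% × 91% × 77% = 17.65764% of Quarry Pharma AG.
Direct interest in Quarry Pharma AG: 17%.
Aggregating (R2): 17.65764% + 17% = 34.65764%.
34.65764% exceeds the 10% threshold by 24.65764 percentage points.

24.65764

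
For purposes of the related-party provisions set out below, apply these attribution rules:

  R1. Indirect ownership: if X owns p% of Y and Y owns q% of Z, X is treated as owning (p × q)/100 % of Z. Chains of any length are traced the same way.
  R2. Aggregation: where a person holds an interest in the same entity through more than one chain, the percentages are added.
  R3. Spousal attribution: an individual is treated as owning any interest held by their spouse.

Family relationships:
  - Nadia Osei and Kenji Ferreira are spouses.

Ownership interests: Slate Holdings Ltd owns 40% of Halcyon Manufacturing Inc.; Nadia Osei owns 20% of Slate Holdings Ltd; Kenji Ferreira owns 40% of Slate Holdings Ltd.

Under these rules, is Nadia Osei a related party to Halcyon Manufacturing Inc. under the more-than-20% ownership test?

By spousal attribution (R3), Nadia Osei is treated as also owning Kenji Ferreira's interest in Slate Holdings Ltd, giving 20% + 40% = 60%.
Chain via Slate Holdings Ltd (R1): 60% × 40% = 24% of Halcyon Manufacturing Inc.
24% exceeds the 20% threshold, so Nadia is a related party to Halcyon Manufacturing Inc.

Yes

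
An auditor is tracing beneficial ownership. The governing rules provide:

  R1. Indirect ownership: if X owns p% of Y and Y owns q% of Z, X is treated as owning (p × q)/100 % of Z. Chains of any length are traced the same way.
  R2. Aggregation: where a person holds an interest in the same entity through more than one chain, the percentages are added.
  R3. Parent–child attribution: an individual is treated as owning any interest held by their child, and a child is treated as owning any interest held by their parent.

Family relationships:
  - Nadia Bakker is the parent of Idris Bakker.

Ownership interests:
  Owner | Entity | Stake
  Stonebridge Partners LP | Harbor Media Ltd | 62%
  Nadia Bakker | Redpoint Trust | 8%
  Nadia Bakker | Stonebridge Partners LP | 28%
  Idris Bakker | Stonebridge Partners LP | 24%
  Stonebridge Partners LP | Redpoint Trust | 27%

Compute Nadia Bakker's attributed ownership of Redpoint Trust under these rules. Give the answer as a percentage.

By parent–child attribution (R3), Nadia Bakker is treated as also owning Idris Bakker's interest in Stonebridge Partners LP, giving 28% + 24% = 52%.
Chain via Stonebridge Partners LP (R1): 52% × 27% = 14.04% of Redpoint Trust.
Direct interest in Redpoint Trust: 8%.
Aggregating (R2): 14.04% + 8% = 22.04%.

22.04%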